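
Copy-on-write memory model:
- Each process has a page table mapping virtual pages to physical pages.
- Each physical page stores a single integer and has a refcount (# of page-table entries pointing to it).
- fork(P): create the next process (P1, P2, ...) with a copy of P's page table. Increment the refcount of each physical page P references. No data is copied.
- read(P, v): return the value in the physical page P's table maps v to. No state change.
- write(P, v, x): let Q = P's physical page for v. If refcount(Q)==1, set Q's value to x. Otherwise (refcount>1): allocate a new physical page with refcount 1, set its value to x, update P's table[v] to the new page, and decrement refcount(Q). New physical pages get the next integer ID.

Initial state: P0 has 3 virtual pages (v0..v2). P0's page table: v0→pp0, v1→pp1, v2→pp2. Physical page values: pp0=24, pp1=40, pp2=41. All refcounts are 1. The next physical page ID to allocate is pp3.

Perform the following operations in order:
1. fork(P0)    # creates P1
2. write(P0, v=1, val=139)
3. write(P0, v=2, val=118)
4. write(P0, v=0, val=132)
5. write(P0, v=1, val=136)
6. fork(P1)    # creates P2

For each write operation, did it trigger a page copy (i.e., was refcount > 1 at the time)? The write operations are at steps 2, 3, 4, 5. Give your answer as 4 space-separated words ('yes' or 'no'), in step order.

Op 1: fork(P0) -> P1. 3 ppages; refcounts: pp0:2 pp1:2 pp2:2
Op 2: write(P0, v1, 139). refcount(pp1)=2>1 -> COPY to pp3. 4 ppages; refcounts: pp0:2 pp1:1 pp2:2 pp3:1
Op 3: write(P0, v2, 118). refcount(pp2)=2>1 -> COPY to pp4. 5 ppages; refcounts: pp0:2 pp1:1 pp2:1 pp3:1 pp4:1
Op 4: write(P0, v0, 132). refcount(pp0)=2>1 -> COPY to pp5. 6 ppages; refcounts: pp0:1 pp1:1 pp2:1 pp3:1 pp4:1 pp5:1
Op 5: write(P0, v1, 136). refcount(pp3)=1 -> write in place. 6 ppages; refcounts: pp0:1 pp1:1 pp2:1 pp3:1 pp4:1 pp5:1
Op 6: fork(P1) -> P2. 6 ppages; refcounts: pp0:2 pp1:2 pp2:2 pp3:1 pp4:1 pp5:1

yes yes yes no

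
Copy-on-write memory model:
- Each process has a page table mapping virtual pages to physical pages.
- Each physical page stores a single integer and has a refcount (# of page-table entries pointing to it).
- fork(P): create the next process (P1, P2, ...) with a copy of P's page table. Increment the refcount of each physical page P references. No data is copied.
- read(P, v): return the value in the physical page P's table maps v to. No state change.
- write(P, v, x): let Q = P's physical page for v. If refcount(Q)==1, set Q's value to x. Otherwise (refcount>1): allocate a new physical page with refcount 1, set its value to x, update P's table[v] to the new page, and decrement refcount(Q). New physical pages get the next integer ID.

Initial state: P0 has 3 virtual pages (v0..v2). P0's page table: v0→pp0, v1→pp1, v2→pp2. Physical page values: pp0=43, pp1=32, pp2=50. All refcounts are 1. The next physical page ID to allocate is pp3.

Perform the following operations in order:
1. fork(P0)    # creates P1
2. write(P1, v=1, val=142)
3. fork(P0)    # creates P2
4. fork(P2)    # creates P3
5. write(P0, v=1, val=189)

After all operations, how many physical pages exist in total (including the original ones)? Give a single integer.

Answer: 5

Derivation:
Op 1: fork(P0) -> P1. 3 ppages; refcounts: pp0:2 pp1:2 pp2:2
Op 2: write(P1, v1, 142). refcount(pp1)=2>1 -> COPY to pp3. 4 ppages; refcounts: pp0:2 pp1:1 pp2:2 pp3:1
Op 3: fork(P0) -> P2. 4 ppages; refcounts: pp0:3 pp1:2 pp2:3 pp3:1
Op 4: fork(P2) -> P3. 4 ppages; refcounts: pp0:4 pp1:3 pp2:4 pp3:1
Op 5: write(P0, v1, 189). refcount(pp1)=3>1 -> COPY to pp4. 5 ppages; refcounts: pp0:4 pp1:2 pp2:4 pp3:1 pp4:1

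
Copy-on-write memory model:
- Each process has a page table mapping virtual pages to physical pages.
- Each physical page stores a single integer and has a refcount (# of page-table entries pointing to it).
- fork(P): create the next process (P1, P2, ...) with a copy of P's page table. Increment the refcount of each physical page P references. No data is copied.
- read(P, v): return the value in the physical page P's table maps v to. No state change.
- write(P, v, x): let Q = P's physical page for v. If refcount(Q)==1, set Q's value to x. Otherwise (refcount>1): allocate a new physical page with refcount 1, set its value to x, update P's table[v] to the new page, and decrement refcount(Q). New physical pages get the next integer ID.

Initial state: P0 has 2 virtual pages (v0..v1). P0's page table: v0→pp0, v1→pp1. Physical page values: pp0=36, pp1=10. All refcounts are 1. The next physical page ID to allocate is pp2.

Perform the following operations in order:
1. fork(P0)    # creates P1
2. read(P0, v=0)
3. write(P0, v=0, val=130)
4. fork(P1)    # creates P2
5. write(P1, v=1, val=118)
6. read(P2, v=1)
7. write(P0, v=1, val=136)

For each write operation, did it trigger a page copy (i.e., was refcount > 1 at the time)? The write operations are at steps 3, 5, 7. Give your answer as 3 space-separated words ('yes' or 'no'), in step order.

Op 1: fork(P0) -> P1. 2 ppages; refcounts: pp0:2 pp1:2
Op 2: read(P0, v0) -> 36. No state change.
Op 3: write(P0, v0, 130). refcount(pp0)=2>1 -> COPY to pp2. 3 ppages; refcounts: pp0:1 pp1:2 pp2:1
Op 4: fork(P1) -> P2. 3 ppages; refcounts: pp0:2 pp1:3 pp2:1
Op 5: write(P1, v1, 118). refcount(pp1)=3>1 -> COPY to pp3. 4 ppages; refcounts: pp0:2 pp1:2 pp2:1 pp3:1
Op 6: read(P2, v1) -> 10. No state change.
Op 7: write(P0, v1, 136). refcount(pp1)=2>1 -> COPY to pp4. 5 ppages; refcounts: pp0:2 pp1:1 pp2:1 pp3:1 pp4:1

yes yes yes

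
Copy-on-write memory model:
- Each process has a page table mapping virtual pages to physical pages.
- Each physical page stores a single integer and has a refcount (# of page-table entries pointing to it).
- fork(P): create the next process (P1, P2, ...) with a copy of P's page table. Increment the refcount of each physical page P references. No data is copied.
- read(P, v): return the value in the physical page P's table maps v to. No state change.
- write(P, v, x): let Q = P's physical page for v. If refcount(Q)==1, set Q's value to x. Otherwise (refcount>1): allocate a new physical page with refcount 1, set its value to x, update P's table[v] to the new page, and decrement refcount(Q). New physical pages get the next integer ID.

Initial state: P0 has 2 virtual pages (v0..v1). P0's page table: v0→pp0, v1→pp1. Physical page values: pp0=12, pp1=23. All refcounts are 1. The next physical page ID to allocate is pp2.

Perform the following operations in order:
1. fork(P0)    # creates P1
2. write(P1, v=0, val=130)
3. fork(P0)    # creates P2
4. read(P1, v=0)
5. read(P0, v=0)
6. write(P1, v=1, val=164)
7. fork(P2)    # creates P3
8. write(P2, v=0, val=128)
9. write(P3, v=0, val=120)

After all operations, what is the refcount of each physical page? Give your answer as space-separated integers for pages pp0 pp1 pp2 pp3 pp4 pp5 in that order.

Op 1: fork(P0) -> P1. 2 ppages; refcounts: pp0:2 pp1:2
Op 2: write(P1, v0, 130). refcount(pp0)=2>1 -> COPY to pp2. 3 ppages; refcounts: pp0:1 pp1:2 pp2:1
Op 3: fork(P0) -> P2. 3 ppages; refcounts: pp0:2 pp1:3 pp2:1
Op 4: read(P1, v0) -> 130. No state change.
Op 5: read(P0, v0) -> 12. No state change.
Op 6: write(P1, v1, 164). refcount(pp1)=3>1 -> COPY to pp3. 4 ppages; refcounts: pp0:2 pp1:2 pp2:1 pp3:1
Op 7: fork(P2) -> P3. 4 ppages; refcounts: pp0:3 pp1:3 pp2:1 pp3:1
Op 8: write(P2, v0, 128). refcount(pp0)=3>1 -> COPY to pp4. 5 ppages; refcounts: pp0:2 pp1:3 pp2:1 pp3:1 pp4:1
Op 9: write(P3, v0, 120). refcount(pp0)=2>1 -> COPY to pp5. 6 ppages; refcounts: pp0:1 pp1:3 pp2:1 pp3:1 pp4:1 pp5:1

Answer: 1 3 1 1 1 1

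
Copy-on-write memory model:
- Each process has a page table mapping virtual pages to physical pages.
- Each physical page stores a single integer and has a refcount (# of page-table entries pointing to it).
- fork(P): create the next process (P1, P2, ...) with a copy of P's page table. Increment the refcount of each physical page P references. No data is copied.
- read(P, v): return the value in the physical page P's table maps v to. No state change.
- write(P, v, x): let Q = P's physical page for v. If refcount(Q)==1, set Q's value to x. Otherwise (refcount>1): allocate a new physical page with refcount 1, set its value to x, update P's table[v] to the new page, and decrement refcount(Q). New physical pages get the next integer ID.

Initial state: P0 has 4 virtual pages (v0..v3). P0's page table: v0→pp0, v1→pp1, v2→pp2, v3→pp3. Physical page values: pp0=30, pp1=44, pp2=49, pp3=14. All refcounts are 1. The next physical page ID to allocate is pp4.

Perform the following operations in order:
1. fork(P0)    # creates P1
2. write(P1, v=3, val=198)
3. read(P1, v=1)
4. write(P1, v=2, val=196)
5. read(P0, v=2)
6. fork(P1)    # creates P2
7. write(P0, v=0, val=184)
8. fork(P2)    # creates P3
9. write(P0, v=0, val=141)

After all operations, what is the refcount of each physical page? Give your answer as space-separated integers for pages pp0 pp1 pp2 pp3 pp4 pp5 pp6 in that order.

Answer: 3 4 1 1 3 3 1

Derivation:
Op 1: fork(P0) -> P1. 4 ppages; refcounts: pp0:2 pp1:2 pp2:2 pp3:2
Op 2: write(P1, v3, 198). refcount(pp3)=2>1 -> COPY to pp4. 5 ppages; refcounts: pp0:2 pp1:2 pp2:2 pp3:1 pp4:1
Op 3: read(P1, v1) -> 44. No state change.
Op 4: write(P1, v2, 196). refcount(pp2)=2>1 -> COPY to pp5. 6 ppages; refcounts: pp0:2 pp1:2 pp2:1 pp3:1 pp4:1 pp5:1
Op 5: read(P0, v2) -> 49. No state change.
Op 6: fork(P1) -> P2. 6 ppages; refcounts: pp0:3 pp1:3 pp2:1 pp3:1 pp4:2 pp5:2
Op 7: write(P0, v0, 184). refcount(pp0)=3>1 -> COPY to pp6. 7 ppages; refcounts: pp0:2 pp1:3 pp2:1 pp3:1 pp4:2 pp5:2 pp6:1
Op 8: fork(P2) -> P3. 7 ppages; refcounts: pp0:3 pp1:4 pp2:1 pp3:1 pp4:3 pp5:3 pp6:1
Op 9: write(P0, v0, 141). refcount(pp6)=1 -> write in place. 7 ppages; refcounts: pp0:3 pp1:4 pp2:1 pp3:1 pp4:3 pp5:3 pp6:1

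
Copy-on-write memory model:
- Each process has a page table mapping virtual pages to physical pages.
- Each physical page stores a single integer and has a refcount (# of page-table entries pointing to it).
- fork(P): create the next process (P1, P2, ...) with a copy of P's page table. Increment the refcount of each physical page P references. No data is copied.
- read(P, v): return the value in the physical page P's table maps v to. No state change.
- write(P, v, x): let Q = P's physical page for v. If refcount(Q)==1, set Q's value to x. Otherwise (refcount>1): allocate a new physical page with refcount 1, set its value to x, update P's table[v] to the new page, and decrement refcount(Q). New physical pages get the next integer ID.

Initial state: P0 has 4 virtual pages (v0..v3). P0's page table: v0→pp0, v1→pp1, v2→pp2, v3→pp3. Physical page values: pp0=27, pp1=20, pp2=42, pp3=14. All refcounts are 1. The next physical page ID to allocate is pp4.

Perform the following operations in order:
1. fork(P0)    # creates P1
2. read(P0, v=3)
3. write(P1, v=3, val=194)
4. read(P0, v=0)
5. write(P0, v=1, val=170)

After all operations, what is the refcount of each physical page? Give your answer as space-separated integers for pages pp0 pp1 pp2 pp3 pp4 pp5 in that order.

Answer: 2 1 2 1 1 1

Derivation:
Op 1: fork(P0) -> P1. 4 ppages; refcounts: pp0:2 pp1:2 pp2:2 pp3:2
Op 2: read(P0, v3) -> 14. No state change.
Op 3: write(P1, v3, 194). refcount(pp3)=2>1 -> COPY to pp4. 5 ppages; refcounts: pp0:2 pp1:2 pp2:2 pp3:1 pp4:1
Op 4: read(P0, v0) -> 27. No state change.
Op 5: write(P0, v1, 170). refcount(pp1)=2>1 -> COPY to pp5. 6 ppages; refcounts: pp0:2 pp1:1 pp2:2 pp3:1 pp4:1 pp5:1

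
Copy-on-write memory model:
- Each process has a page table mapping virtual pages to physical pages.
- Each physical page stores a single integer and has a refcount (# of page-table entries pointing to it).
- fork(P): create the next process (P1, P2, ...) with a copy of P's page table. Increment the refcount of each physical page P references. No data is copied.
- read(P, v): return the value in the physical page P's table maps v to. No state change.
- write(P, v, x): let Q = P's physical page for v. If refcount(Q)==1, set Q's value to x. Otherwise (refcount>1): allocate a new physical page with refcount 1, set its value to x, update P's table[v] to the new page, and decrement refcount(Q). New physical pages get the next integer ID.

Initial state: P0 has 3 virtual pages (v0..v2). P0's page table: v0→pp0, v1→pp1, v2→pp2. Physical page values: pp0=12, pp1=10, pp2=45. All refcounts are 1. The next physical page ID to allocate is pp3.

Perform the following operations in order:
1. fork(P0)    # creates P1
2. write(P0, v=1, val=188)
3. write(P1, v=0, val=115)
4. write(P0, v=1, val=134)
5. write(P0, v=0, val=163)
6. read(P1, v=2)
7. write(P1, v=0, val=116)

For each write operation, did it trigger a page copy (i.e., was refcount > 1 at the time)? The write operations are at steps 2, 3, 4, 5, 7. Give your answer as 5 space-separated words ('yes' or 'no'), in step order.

Op 1: fork(P0) -> P1. 3 ppages; refcounts: pp0:2 pp1:2 pp2:2
Op 2: write(P0, v1, 188). refcount(pp1)=2>1 -> COPY to pp3. 4 ppages; refcounts: pp0:2 pp1:1 pp2:2 pp3:1
Op 3: write(P1, v0, 115). refcount(pp0)=2>1 -> COPY to pp4. 5 ppages; refcounts: pp0:1 pp1:1 pp2:2 pp3:1 pp4:1
Op 4: write(P0, v1, 134). refcount(pp3)=1 -> write in place. 5 ppages; refcounts: pp0:1 pp1:1 pp2:2 pp3:1 pp4:1
Op 5: write(P0, v0, 163). refcount(pp0)=1 -> write in place. 5 ppages; refcounts: pp0:1 pp1:1 pp2:2 pp3:1 pp4:1
Op 6: read(P1, v2) -> 45. No state change.
Op 7: write(P1, v0, 116). refcount(pp4)=1 -> write in place. 5 ppages; refcounts: pp0:1 pp1:1 pp2:2 pp3:1 pp4:1

yes yes no no no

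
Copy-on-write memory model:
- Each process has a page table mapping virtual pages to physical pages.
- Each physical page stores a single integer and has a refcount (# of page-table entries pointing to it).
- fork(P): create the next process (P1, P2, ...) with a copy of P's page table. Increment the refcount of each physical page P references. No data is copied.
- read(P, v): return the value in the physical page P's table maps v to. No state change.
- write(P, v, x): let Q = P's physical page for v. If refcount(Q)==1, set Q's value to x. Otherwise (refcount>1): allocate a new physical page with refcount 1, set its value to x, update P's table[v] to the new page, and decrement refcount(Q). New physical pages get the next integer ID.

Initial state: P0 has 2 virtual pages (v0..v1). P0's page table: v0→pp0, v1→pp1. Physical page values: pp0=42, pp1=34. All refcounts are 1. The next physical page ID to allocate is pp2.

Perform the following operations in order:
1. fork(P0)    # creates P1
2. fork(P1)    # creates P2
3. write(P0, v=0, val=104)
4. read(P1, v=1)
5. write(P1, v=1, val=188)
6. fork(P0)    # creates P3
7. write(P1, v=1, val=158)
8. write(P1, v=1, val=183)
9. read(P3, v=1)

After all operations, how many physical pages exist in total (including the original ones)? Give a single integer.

Op 1: fork(P0) -> P1. 2 ppages; refcounts: pp0:2 pp1:2
Op 2: fork(P1) -> P2. 2 ppages; refcounts: pp0:3 pp1:3
Op 3: write(P0, v0, 104). refcount(pp0)=3>1 -> COPY to pp2. 3 ppages; refcounts: pp0:2 pp1:3 pp2:1
Op 4: read(P1, v1) -> 34. No state change.
Op 5: write(P1, v1, 188). refcount(pp1)=3>1 -> COPY to pp3. 4 ppages; refcounts: pp0:2 pp1:2 pp2:1 pp3:1
Op 6: fork(P0) -> P3. 4 ppages; refcounts: pp0:2 pp1:3 pp2:2 pp3:1
Op 7: write(P1, v1, 158). refcount(pp3)=1 -> write in place. 4 ppages; refcounts: pp0:2 pp1:3 pp2:2 pp3:1
Op 8: write(P1, v1, 183). refcount(pp3)=1 -> write in place. 4 ppages; refcounts: pp0:2 pp1:3 pp2:2 pp3:1
Op 9: read(P3, v1) -> 34. No state change.

Answer: 4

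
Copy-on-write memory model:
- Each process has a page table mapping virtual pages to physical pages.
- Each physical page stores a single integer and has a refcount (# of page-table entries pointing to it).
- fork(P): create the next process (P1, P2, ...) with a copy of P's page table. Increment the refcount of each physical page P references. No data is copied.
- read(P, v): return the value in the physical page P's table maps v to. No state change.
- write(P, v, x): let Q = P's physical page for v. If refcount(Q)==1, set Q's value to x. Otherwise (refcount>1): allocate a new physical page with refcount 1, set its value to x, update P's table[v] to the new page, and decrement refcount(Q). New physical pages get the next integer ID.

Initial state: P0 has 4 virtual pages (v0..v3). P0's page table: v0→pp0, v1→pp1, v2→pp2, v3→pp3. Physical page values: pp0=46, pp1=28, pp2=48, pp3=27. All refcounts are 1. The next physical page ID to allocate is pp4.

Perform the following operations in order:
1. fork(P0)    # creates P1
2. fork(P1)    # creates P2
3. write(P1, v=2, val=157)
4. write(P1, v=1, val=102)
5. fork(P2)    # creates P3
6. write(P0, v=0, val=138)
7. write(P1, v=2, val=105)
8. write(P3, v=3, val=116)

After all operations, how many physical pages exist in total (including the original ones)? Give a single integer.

Op 1: fork(P0) -> P1. 4 ppages; refcounts: pp0:2 pp1:2 pp2:2 pp3:2
Op 2: fork(P1) -> P2. 4 ppages; refcounts: pp0:3 pp1:3 pp2:3 pp3:3
Op 3: write(P1, v2, 157). refcount(pp2)=3>1 -> COPY to pp4. 5 ppages; refcounts: pp0:3 pp1:3 pp2:2 pp3:3 pp4:1
Op 4: write(P1, v1, 102). refcount(pp1)=3>1 -> COPY to pp5. 6 ppages; refcounts: pp0:3 pp1:2 pp2:2 pp3:3 pp4:1 pp5:1
Op 5: fork(P2) -> P3. 6 ppages; refcounts: pp0:4 pp1:3 pp2:3 pp3:4 pp4:1 pp5:1
Op 6: write(P0, v0, 138). refcount(pp0)=4>1 -> COPY to pp6. 7 ppages; refcounts: pp0:3 pp1:3 pp2:3 pp3:4 pp4:1 pp5:1 pp6:1
Op 7: write(P1, v2, 105). refcount(pp4)=1 -> write in place. 7 ppages; refcounts: pp0:3 pp1:3 pp2:3 pp3:4 pp4:1 pp5:1 pp6:1
Op 8: write(P3, v3, 116). refcount(pp3)=4>1 -> COPY to pp7. 8 ppages; refcounts: pp0:3 pp1:3 pp2:3 pp3:3 pp4:1 pp5:1 pp6:1 pp7:1

Answer: 8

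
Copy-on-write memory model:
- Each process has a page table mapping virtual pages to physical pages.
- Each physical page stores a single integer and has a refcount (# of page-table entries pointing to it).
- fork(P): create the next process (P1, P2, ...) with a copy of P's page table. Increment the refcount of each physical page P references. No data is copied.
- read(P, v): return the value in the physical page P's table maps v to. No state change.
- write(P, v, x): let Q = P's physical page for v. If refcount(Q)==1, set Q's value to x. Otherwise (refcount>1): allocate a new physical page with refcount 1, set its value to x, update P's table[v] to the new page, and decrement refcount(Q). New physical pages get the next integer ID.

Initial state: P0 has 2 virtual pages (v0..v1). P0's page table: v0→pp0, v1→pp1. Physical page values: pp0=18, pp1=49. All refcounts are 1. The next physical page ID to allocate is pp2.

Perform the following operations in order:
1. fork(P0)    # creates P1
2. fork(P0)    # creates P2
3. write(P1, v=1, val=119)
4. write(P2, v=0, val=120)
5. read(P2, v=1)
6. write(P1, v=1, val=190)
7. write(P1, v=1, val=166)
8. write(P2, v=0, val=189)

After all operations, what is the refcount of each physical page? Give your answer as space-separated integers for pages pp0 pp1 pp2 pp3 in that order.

Op 1: fork(P0) -> P1. 2 ppages; refcounts: pp0:2 pp1:2
Op 2: fork(P0) -> P2. 2 ppages; refcounts: pp0:3 pp1:3
Op 3: write(P1, v1, 119). refcount(pp1)=3>1 -> COPY to pp2. 3 ppages; refcounts: pp0:3 pp1:2 pp2:1
Op 4: write(P2, v0, 120). refcount(pp0)=3>1 -> COPY to pp3. 4 ppages; refcounts: pp0:2 pp1:2 pp2:1 pp3:1
Op 5: read(P2, v1) -> 49. No state change.
Op 6: write(P1, v1, 190). refcount(pp2)=1 -> write in place. 4 ppages; refcounts: pp0:2 pp1:2 pp2:1 pp3:1
Op 7: write(P1, v1, 166). refcount(pp2)=1 -> write in place. 4 ppages; refcounts: pp0:2 pp1:2 pp2:1 pp3:1
Op 8: write(P2, v0, 189). refcount(pp3)=1 -> write in place. 4 ppages; refcounts: pp0:2 pp1:2 pp2:1 pp3:1

Answer: 2 2 1 1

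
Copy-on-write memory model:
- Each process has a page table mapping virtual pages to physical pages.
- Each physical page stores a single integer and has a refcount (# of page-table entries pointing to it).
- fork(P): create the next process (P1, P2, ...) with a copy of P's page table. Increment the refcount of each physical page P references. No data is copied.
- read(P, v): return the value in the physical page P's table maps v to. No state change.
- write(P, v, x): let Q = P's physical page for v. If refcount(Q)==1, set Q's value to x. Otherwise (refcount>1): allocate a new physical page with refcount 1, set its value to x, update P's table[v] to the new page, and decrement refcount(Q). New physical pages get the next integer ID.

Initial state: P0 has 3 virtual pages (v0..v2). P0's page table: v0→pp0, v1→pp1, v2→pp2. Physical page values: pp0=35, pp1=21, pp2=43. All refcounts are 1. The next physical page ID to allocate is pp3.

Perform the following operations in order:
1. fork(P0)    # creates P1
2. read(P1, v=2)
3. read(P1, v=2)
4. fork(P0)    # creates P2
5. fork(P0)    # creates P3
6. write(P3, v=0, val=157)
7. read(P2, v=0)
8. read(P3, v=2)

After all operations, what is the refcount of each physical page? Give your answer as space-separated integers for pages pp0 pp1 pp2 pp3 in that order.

Answer: 3 4 4 1

Derivation:
Op 1: fork(P0) -> P1. 3 ppages; refcounts: pp0:2 pp1:2 pp2:2
Op 2: read(P1, v2) -> 43. No state change.
Op 3: read(P1, v2) -> 43. No state change.
Op 4: fork(P0) -> P2. 3 ppages; refcounts: pp0:3 pp1:3 pp2:3
Op 5: fork(P0) -> P3. 3 ppages; refcounts: pp0:4 pp1:4 pp2:4
Op 6: write(P3, v0, 157). refcount(pp0)=4>1 -> COPY to pp3. 4 ppages; refcounts: pp0:3 pp1:4 pp2:4 pp3:1
Op 7: read(P2, v0) -> 35. No state change.
Op 8: read(P3, v2) -> 43. No state change.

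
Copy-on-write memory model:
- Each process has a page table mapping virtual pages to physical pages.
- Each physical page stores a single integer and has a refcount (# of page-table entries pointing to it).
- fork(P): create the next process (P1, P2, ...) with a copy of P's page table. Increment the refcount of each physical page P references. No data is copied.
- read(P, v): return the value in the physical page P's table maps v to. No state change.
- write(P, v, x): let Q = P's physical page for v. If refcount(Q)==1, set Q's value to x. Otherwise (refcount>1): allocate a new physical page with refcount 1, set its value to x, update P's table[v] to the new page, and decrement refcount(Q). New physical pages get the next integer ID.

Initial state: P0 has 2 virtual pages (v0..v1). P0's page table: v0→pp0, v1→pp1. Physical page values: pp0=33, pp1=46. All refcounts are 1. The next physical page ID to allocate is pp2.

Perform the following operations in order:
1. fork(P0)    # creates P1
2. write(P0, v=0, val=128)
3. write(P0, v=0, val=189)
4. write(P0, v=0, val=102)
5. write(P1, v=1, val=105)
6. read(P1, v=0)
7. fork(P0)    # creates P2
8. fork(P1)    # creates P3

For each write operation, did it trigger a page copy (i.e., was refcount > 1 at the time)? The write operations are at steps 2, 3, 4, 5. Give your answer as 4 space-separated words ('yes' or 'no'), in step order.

Op 1: fork(P0) -> P1. 2 ppages; refcounts: pp0:2 pp1:2
Op 2: write(P0, v0, 128). refcount(pp0)=2>1 -> COPY to pp2. 3 ppages; refcounts: pp0:1 pp1:2 pp2:1
Op 3: write(P0, v0, 189). refcount(pp2)=1 -> write in place. 3 ppages; refcounts: pp0:1 pp1:2 pp2:1
Op 4: write(P0, v0, 102). refcount(pp2)=1 -> write in place. 3 ppages; refcounts: pp0:1 pp1:2 pp2:1
Op 5: write(P1, v1, 105). refcount(pp1)=2>1 -> COPY to pp3. 4 ppages; refcounts: pp0:1 pp1:1 pp2:1 pp3:1
Op 6: read(P1, v0) -> 33. No state change.
Op 7: fork(P0) -> P2. 4 ppages; refcounts: pp0:1 pp1:2 pp2:2 pp3:1
Op 8: fork(P1) -> P3. 4 ppages; refcounts: pp0:2 pp1:2 pp2:2 pp3:2

yes no no yes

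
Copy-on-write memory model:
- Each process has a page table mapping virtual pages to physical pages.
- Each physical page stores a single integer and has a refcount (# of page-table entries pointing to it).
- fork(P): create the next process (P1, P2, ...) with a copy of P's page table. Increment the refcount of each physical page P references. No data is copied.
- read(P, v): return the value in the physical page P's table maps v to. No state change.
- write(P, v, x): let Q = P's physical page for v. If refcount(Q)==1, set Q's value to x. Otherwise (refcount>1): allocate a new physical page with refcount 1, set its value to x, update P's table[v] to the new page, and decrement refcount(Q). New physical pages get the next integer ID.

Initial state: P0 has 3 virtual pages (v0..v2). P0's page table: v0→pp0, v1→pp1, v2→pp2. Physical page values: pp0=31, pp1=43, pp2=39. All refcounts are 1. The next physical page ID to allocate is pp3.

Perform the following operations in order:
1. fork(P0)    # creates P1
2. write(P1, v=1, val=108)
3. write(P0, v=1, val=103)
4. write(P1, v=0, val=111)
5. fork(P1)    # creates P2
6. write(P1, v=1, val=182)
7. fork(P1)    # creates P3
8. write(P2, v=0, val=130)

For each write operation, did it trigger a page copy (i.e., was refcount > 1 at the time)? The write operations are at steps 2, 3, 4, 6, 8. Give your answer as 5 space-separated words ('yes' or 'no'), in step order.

Op 1: fork(P0) -> P1. 3 ppages; refcounts: pp0:2 pp1:2 pp2:2
Op 2: write(P1, v1, 108). refcount(pp1)=2>1 -> COPY to pp3. 4 ppages; refcounts: pp0:2 pp1:1 pp2:2 pp3:1
Op 3: write(P0, v1, 103). refcount(pp1)=1 -> write in place. 4 ppages; refcounts: pp0:2 pp1:1 pp2:2 pp3:1
Op 4: write(P1, v0, 111). refcount(pp0)=2>1 -> COPY to pp4. 5 ppages; refcounts: pp0:1 pp1:1 pp2:2 pp3:1 pp4:1
Op 5: fork(P1) -> P2. 5 ppages; refcounts: pp0:1 pp1:1 pp2:3 pp3:2 pp4:2
Op 6: write(P1, v1, 182). refcount(pp3)=2>1 -> COPY to pp5. 6 ppages; refcounts: pp0:1 pp1:1 pp2:3 pp3:1 pp4:2 pp5:1
Op 7: fork(P1) -> P3. 6 ppages; refcounts: pp0:1 pp1:1 pp2:4 pp3:1 pp4:3 pp5:2
Op 8: write(P2, v0, 130). refcount(pp4)=3>1 -> COPY to pp6. 7 ppages; refcounts: pp0:1 pp1:1 pp2:4 pp3:1 pp4:2 pp5:2 pp6:1

yes no yes yes yes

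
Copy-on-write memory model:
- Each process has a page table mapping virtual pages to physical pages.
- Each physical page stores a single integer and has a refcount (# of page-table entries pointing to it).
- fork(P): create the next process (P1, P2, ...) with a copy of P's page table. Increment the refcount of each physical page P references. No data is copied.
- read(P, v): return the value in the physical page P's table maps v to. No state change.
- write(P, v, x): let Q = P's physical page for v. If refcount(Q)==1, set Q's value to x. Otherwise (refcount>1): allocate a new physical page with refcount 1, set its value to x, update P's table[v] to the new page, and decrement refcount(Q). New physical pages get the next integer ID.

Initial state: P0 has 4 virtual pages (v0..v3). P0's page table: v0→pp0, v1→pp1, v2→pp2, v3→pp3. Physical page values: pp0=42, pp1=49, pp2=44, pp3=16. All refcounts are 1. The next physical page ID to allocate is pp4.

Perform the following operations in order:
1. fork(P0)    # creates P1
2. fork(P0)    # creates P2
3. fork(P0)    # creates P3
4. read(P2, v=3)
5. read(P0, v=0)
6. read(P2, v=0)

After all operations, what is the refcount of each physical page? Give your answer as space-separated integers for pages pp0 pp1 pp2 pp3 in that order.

Answer: 4 4 4 4

Derivation:
Op 1: fork(P0) -> P1. 4 ppages; refcounts: pp0:2 pp1:2 pp2:2 pp3:2
Op 2: fork(P0) -> P2. 4 ppages; refcounts: pp0:3 pp1:3 pp2:3 pp3:3
Op 3: fork(P0) -> P3. 4 ppages; refcounts: pp0:4 pp1:4 pp2:4 pp3:4
Op 4: read(P2, v3) -> 16. No state change.
Op 5: read(P0, v0) -> 42. No state change.
Op 6: read(P2, v0) -> 42. No state change.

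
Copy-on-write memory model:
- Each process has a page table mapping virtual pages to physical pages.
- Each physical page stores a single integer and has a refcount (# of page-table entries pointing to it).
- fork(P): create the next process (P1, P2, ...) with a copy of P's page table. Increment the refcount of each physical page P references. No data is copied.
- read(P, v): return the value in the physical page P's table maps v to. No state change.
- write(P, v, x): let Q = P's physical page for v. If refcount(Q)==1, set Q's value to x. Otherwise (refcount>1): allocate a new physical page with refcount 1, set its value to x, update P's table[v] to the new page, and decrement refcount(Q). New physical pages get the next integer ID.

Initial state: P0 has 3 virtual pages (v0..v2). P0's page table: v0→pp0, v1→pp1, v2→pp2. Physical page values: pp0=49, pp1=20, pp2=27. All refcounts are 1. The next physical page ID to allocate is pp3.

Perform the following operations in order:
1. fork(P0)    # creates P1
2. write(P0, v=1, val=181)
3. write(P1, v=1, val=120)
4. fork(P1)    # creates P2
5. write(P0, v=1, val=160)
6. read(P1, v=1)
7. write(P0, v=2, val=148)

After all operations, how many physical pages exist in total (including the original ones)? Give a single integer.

Answer: 5

Derivation:
Op 1: fork(P0) -> P1. 3 ppages; refcounts: pp0:2 pp1:2 pp2:2
Op 2: write(P0, v1, 181). refcount(pp1)=2>1 -> COPY to pp3. 4 ppages; refcounts: pp0:2 pp1:1 pp2:2 pp3:1
Op 3: write(P1, v1, 120). refcount(pp1)=1 -> write in place. 4 ppages; refcounts: pp0:2 pp1:1 pp2:2 pp3:1
Op 4: fork(P1) -> P2. 4 ppages; refcounts: pp0:3 pp1:2 pp2:3 pp3:1
Op 5: write(P0, v1, 160). refcount(pp3)=1 -> write in place. 4 ppages; refcounts: pp0:3 pp1:2 pp2:3 pp3:1
Op 6: read(P1, v1) -> 120. No state change.
Op 7: write(P0, v2, 148). refcount(pp2)=3>1 -> COPY to pp4. 5 ppages; refcounts: pp0:3 pp1:2 pp2:2 pp3:1 pp4:1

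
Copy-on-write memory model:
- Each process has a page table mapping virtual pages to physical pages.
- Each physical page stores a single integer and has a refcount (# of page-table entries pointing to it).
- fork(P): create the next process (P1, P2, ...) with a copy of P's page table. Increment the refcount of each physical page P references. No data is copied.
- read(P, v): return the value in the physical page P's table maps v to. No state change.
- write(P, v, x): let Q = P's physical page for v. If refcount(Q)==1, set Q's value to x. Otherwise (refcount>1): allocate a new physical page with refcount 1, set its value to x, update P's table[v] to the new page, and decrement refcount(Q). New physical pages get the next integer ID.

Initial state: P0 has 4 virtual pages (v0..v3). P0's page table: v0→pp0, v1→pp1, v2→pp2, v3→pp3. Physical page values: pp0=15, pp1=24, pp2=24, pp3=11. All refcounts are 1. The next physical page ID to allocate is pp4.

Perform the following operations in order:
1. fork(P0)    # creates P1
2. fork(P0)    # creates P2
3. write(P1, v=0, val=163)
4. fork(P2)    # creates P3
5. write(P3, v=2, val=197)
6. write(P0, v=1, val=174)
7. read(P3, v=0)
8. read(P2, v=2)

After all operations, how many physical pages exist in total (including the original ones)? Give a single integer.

Op 1: fork(P0) -> P1. 4 ppages; refcounts: pp0:2 pp1:2 pp2:2 pp3:2
Op 2: fork(P0) -> P2. 4 ppages; refcounts: pp0:3 pp1:3 pp2:3 pp3:3
Op 3: write(P1, v0, 163). refcount(pp0)=3>1 -> COPY to pp4. 5 ppages; refcounts: pp0:2 pp1:3 pp2:3 pp3:3 pp4:1
Op 4: fork(P2) -> P3. 5 ppages; refcounts: pp0:3 pp1:4 pp2:4 pp3:4 pp4:1
Op 5: write(P3, v2, 197). refcount(pp2)=4>1 -> COPY to pp5. 6 ppages; refcounts: pp0:3 pp1:4 pp2:3 pp3:4 pp4:1 pp5:1
Op 6: write(P0, v1, 174). refcount(pp1)=4>1 -> COPY to pp6. 7 ppages; refcounts: pp0:3 pp1:3 pp2:3 pp3:4 pp4:1 pp5:1 pp6:1
Op 7: read(P3, v0) -> 15. No state change.
Op 8: read(P2, v2) -> 24. No state change.

Answer: 7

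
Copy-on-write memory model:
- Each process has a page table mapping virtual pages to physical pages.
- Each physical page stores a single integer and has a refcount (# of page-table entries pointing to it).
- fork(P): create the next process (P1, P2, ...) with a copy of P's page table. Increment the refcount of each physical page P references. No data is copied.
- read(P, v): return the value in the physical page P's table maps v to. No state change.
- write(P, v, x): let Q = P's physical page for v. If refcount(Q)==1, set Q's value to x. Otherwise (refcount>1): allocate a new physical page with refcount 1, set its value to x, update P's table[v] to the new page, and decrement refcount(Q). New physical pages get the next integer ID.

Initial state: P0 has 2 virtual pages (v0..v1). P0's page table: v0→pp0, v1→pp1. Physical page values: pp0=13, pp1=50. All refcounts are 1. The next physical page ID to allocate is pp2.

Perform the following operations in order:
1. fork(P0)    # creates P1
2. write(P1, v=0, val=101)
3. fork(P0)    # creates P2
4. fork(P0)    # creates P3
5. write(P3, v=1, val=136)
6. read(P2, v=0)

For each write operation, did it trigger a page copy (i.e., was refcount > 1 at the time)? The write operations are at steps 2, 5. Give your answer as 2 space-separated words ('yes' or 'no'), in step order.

Op 1: fork(P0) -> P1. 2 ppages; refcounts: pp0:2 pp1:2
Op 2: write(P1, v0, 101). refcount(pp0)=2>1 -> COPY to pp2. 3 ppages; refcounts: pp0:1 pp1:2 pp2:1
Op 3: fork(P0) -> P2. 3 ppages; refcounts: pp0:2 pp1:3 pp2:1
Op 4: fork(P0) -> P3. 3 ppages; refcounts: pp0:3 pp1:4 pp2:1
Op 5: write(P3, v1, 136). refcount(pp1)=4>1 -> COPY to pp3. 4 ppages; refcounts: pp0:3 pp1:3 pp2:1 pp3:1
Op 6: read(P2, v0) -> 13. No state change.

yes yes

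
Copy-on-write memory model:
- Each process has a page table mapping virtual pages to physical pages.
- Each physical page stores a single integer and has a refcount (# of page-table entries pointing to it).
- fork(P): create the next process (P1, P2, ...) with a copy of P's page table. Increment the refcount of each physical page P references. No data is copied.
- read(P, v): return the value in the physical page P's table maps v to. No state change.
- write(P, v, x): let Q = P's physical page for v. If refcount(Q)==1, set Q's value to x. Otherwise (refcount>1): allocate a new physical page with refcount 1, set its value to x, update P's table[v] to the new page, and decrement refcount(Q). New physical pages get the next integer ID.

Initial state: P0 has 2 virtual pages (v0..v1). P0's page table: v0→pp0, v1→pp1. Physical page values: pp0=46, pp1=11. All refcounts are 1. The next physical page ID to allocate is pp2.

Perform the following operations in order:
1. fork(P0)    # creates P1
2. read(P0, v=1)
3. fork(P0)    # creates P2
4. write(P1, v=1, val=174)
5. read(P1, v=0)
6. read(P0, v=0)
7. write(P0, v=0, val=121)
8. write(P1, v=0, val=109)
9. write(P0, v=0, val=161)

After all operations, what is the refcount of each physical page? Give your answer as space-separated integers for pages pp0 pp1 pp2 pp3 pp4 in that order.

Op 1: fork(P0) -> P1. 2 ppages; refcounts: pp0:2 pp1:2
Op 2: read(P0, v1) -> 11. No state change.
Op 3: fork(P0) -> P2. 2 ppages; refcounts: pp0:3 pp1:3
Op 4: write(P1, v1, 174). refcount(pp1)=3>1 -> COPY to pp2. 3 ppages; refcounts: pp0:3 pp1:2 pp2:1
Op 5: read(P1, v0) -> 46. No state change.
Op 6: read(P0, v0) -> 46. No state change.
Op 7: write(P0, v0, 121). refcount(pp0)=3>1 -> COPY to pp3. 4 ppages; refcounts: pp0:2 pp1:2 pp2:1 pp3:1
Op 8: write(P1, v0, 109). refcount(pp0)=2>1 -> COPY to pp4. 5 ppages; refcounts: pp0:1 pp1:2 pp2:1 pp3:1 pp4:1
Op 9: write(P0, v0, 161). refcount(pp3)=1 -> write in place. 5 ppages; refcounts: pp0:1 pp1:2 pp2:1 pp3:1 pp4:1

Answer: 1 2 1 1 1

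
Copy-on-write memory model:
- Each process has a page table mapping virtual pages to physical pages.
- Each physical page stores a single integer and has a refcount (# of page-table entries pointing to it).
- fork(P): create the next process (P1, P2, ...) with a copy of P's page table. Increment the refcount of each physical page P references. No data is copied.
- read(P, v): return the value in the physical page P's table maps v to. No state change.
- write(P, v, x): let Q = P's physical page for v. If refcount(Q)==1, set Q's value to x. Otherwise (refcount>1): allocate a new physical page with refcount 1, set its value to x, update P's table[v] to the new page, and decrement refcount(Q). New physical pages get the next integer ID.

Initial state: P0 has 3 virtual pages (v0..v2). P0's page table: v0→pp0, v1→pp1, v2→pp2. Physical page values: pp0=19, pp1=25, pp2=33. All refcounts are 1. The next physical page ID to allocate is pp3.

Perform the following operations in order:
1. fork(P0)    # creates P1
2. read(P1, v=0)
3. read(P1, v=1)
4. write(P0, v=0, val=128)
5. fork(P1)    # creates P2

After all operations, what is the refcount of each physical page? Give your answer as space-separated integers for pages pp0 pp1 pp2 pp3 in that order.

Answer: 2 3 3 1

Derivation:
Op 1: fork(P0) -> P1. 3 ppages; refcounts: pp0:2 pp1:2 pp2:2
Op 2: read(P1, v0) -> 19. No state change.
Op 3: read(P1, v1) -> 25. No state change.
Op 4: write(P0, v0, 128). refcount(pp0)=2>1 -> COPY to pp3. 4 ppages; refcounts: pp0:1 pp1:2 pp2:2 pp3:1
Op 5: fork(P1) -> P2. 4 ppages; refcounts: pp0:2 pp1:3 pp2:3 pp3:1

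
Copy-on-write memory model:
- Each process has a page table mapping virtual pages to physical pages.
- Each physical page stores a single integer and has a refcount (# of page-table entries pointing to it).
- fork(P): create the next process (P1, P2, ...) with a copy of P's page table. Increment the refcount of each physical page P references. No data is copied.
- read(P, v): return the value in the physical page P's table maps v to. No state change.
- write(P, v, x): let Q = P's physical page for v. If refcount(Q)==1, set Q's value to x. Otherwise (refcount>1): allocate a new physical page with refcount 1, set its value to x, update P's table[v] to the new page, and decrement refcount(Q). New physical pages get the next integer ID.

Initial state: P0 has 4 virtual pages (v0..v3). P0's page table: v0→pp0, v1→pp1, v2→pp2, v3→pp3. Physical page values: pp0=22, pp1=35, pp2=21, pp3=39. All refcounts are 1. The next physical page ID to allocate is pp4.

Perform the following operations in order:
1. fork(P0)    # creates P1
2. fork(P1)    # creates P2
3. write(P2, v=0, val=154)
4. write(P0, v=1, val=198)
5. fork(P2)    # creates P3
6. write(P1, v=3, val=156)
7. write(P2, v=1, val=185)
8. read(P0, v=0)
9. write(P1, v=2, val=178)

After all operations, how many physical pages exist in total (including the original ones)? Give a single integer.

Answer: 9

Derivation:
Op 1: fork(P0) -> P1. 4 ppages; refcounts: pp0:2 pp1:2 pp2:2 pp3:2
Op 2: fork(P1) -> P2. 4 ppages; refcounts: pp0:3 pp1:3 pp2:3 pp3:3
Op 3: write(P2, v0, 154). refcount(pp0)=3>1 -> COPY to pp4. 5 ppages; refcounts: pp0:2 pp1:3 pp2:3 pp3:3 pp4:1
Op 4: write(P0, v1, 198). refcount(pp1)=3>1 -> COPY to pp5. 6 ppages; refcounts: pp0:2 pp1:2 pp2:3 pp3:3 pp4:1 pp5:1
Op 5: fork(P2) -> P3. 6 ppages; refcounts: pp0:2 pp1:3 pp2:4 pp3:4 pp4:2 pp5:1
Op 6: write(P1, v3, 156). refcount(pp3)=4>1 -> COPY to pp6. 7 ppages; refcounts: pp0:2 pp1:3 pp2:4 pp3:3 pp4:2 pp5:1 pp6:1
Op 7: write(P2, v1, 185). refcount(pp1)=3>1 -> COPY to pp7. 8 ppages; refcounts: pp0:2 pp1:2 pp2:4 pp3:3 pp4:2 pp5:1 pp6:1 pp7:1
Op 8: read(P0, v0) -> 22. No state change.
Op 9: write(P1, v2, 178). refcount(pp2)=4>1 -> COPY to pp8. 9 ppages; refcounts: pp0:2 pp1:2 pp2:3 pp3:3 pp4:2 pp5:1 pp6:1 pp7:1 pp8:1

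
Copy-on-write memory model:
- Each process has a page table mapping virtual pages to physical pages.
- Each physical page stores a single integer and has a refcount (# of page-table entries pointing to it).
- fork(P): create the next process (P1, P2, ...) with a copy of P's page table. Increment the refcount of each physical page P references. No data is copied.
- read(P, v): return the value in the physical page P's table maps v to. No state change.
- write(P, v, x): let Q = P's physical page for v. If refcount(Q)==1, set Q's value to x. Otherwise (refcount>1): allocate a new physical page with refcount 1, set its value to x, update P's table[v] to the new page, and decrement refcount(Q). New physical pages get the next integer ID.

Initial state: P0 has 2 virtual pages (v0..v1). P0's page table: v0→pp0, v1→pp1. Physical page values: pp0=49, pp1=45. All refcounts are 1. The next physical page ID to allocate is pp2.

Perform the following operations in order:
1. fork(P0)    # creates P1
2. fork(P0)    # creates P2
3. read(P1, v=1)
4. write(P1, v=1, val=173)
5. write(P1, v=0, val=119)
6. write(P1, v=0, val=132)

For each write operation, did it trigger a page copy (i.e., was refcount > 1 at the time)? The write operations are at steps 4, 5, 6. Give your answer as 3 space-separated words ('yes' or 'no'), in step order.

Op 1: fork(P0) -> P1. 2 ppages; refcounts: pp0:2 pp1:2
Op 2: fork(P0) -> P2. 2 ppages; refcounts: pp0:3 pp1:3
Op 3: read(P1, v1) -> 45. No state change.
Op 4: write(P1, v1, 173). refcount(pp1)=3>1 -> COPY to pp2. 3 ppages; refcounts: pp0:3 pp1:2 pp2:1
Op 5: write(P1, v0, 119). refcount(pp0)=3>1 -> COPY to pp3. 4 ppages; refcounts: pp0:2 pp1:2 pp2:1 pp3:1
Op 6: write(P1, v0, 132). refcount(pp3)=1 -> write in place. 4 ppages; refcounts: pp0:2 pp1:2 pp2:1 pp3:1

yes yes no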